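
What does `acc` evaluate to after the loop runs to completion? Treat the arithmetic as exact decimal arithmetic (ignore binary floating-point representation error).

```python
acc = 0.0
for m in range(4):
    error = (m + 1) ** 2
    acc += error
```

Let's trace through this code step by step.

Initialize: acc = 0.0
Entering loop: for m in range(4):
After iteration 1: m = 0, acc = 1.0, error = 1
After iteration 2: m = 1, acc = 5.0, error = 4
After iteration 3: m = 2, acc = 14.0, error = 9
After iteration 4: m = 3, acc = 30.0, error = 16
Loop ends.

Final answer: 30.0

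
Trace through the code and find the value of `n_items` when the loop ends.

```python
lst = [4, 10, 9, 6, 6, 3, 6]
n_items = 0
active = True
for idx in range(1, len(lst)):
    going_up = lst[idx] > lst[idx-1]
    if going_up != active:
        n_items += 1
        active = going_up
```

Let's trace through this code step by step.

Initialize: lst = [4, 10, 9, 6, 6, 3, 6]
Initialize: n_items = 0
Initialize: active = True
Entering loop: for idx in range(1, len(lst)):
After iteration 1: idx = 1, n_items = 0, active = True, going_up = True
After iteration 2: idx = 2, n_items = 1, active = False, going_up = False
After iteration 3: idx = 3, n_items = 1, active = False, going_up = False
After iteration 4: idx = 4, n_items = 1, active = False, going_up = False
After iteration 5: idx = 5, n_items = 1, active = False, going_up = False
After iteration 6: idx = 6, n_items = 2, active = True, going_up = True
Loop ends.

Final answer: 2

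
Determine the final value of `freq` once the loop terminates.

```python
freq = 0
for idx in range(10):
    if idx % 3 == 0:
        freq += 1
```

Let's trace through this code step by step.

Initialize: freq = 0
Entering loop: for idx in range(10):
After iteration 1: idx = 0, freq = 1
After iteration 2: idx = 1, freq = 1
After iteration 3: idx = 2, freq = 1
After iteration 4: idx = 3, freq = 2
After iteration 5: idx = 4, freq = 2
After iteration 6: idx = 5, freq = 2
After iteration 7: idx = 6, freq = 3
After iteration 8: idx = 7, freq = 3
After iteration 9: idx = 8, freq = 3
After iteration 10: idx = 9, freq = 4
Loop ends.

Final answer: 4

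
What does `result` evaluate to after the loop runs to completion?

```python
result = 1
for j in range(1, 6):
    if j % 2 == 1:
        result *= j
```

Let's trace through this code step by step.

Initialize: result = 1
Entering loop: for j in range(1, 6):
After iteration 1: j = 1, result = 1
After iteration 2: j = 2, result = 1
After iteration 3: j = 3, result = 3
After iteration 4: j = 4, result = 3
After iteration 5: j = 5, result = 15
Loop ends.

Final answer: 15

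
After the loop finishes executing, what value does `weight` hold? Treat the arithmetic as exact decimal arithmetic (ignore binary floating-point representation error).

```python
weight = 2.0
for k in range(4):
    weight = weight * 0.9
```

Let's trace through this code step by step.

Initialize: weight = 2.0
Entering loop: for k in range(4):
After iteration 1: k = 0, weight = 1.8
After iteration 2: k = 1, weight = 1.62
After iteration 3: k = 2, weight = 1.458
After iteration 4: k = 3, weight = 1.3122
Loop ends.

Final answer: 1.3122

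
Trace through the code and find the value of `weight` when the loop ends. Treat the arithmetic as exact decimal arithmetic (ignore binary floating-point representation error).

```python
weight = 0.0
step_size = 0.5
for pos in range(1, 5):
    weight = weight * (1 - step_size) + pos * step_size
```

Let's trace through this code step by step.

Initialize: weight = 0.0
Initialize: step_size = 0.5
Entering loop: for pos in range(1, 5):
After iteration 1: pos = 1, weight = 0.5
After iteration 2: pos = 2, weight = 1.25
After iteration 3: pos = 3, weight = 2.125
After iteration 4: pos = 4, weight = 3.0625
Loop ends.

Final answer: 3.0625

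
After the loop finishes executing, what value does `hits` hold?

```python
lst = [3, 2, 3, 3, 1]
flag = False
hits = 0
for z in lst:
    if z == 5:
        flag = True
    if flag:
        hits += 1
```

Let's trace through this code step by step.

Initialize: lst = [3, 2, 3, 3, 1]
Initialize: flag = False
Initialize: hits = 0
Entering loop: for z in lst:
After iteration 1: z = 3, hits = 0
After iteration 2: z = 2, hits = 0
After iteration 3: z = 3, hits = 0
After iteration 4: z = 3, hits = 0
After iteration 5: z = 1, hits = 0
Loop ends.

Final answer: 0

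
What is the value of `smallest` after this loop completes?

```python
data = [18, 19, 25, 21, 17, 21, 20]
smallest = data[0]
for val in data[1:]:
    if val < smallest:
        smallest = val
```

Let's trace through this code step by step.

Initialize: data = [18, 19, 25, 21, 17, 21, 20]
Initialize: smallest = 18
Entering loop: for val in data[1:]:
After iteration 1: val = 19, smallest = 18
After iteration 2: val = 25, smallest = 18
After iteration 3: val = 21, smallest = 18
After iteration 4: val = 17, smallest = 17
After iteration 5: val = 21, smallest = 17
After iteration 6: val = 20, smallest = 17
Loop ends.

Final answer: 17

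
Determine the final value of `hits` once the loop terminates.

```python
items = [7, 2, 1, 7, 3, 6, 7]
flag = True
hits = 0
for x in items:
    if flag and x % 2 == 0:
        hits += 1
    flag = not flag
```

Let's trace through this code step by step.

Initialize: items = [7, 2, 1, 7, 3, 6, 7]
Initialize: flag = True
Initialize: hits = 0
Entering loop: for x in items:
After iteration 1: x = 7, flag = False, hits = 0
After iteration 2: x = 2, flag = True, hits = 0
After iteration 3: x = 1, flag = False, hits = 0
After iteration 4: x = 7, flag = True, hits = 0
After iteration 5: x = 3, flag = False, hits = 0
After iteration 6: x = 6, flag = True, hits = 0
After iteration 7: x = 7, flag = False, hits = 0
Loop ends.

Final answer: 0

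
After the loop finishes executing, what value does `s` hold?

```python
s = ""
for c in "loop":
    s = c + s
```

Let's trace through this code step by step.

Initialize: s = ''
Entering loop: for c in "loop":
After iteration 1: c = 'l', s = 'l'
After iteration 2: c = 'o', s = 'ol'
After iteration 3: c = 'o', s = 'ool'
After iteration 4: c = 'p', s = 'pool'
Loop ends.

Final answer: 'pool'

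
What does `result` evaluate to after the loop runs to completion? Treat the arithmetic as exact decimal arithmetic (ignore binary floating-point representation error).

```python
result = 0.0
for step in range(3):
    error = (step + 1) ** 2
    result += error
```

Let's trace through this code step by step.

Initialize: result = 0.0
Entering loop: for step in range(3):
After iteration 1: step = 0, result = 1.0, error = 1
After iteration 2: step = 1, result = 5.0, error = 4
After iteration 3: step = 2, result = 14.0, error = 9
Loop ends.

Final answer: 14.0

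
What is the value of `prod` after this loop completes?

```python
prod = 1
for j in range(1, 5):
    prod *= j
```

Let's trace through this code step by step.

Initialize: prod = 1
Entering loop: for j in range(1, 5):
After iteration 1: j = 1, prod = 1
After iteration 2: j = 2, prod = 2
After iteration 3: j = 3, prod = 6
After iteration 4: j = 4, prod = 24
Loop ends.

Final answer: 24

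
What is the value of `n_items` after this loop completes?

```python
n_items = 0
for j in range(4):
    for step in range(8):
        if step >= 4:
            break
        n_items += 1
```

Let's trace through this code step by step.

Initialize: n_items = 0
Entering loop: for j in range(4):
After iteration 1: j = 0, n_items = 4
After iteration 2: j = 1, n_items = 8
After iteration 3: j = 2, n_items = 12
After iteration 4: j = 3, n_items = 16
Loop ends.

Final answer: 16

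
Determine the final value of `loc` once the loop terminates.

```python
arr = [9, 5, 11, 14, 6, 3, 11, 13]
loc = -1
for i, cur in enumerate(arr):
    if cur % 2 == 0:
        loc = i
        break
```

Let's trace through this code step by step.

Initialize: arr = [9, 5, 11, 14, 6, 3, 11, 13]
Initialize: loc = -1
Entering loop: for i, cur in enumerate(arr):
After iteration 1: i = 0, cur = 9, loc = -1
After iteration 2: i = 1, cur = 5, loc = -1
After iteration 3: i = 2, cur = 11, loc = -1
After iteration 4: i = 3, cur = 14, loc = 3
Loop ends.

Final answer: 3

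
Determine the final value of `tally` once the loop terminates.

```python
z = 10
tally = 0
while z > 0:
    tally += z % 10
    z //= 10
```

Let's trace through this code step by step.

Initialize: z = 10
Initialize: tally = 0
Entering loop: while z > 0:
After iteration 1: z = 1, tally = 0
After iteration 2: z = 0, tally = 1
Loop ends.

Final answer: 1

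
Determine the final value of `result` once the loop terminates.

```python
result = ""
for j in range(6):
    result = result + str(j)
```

Let's trace through this code step by step.

Initialize: result = ''
Entering loop: for j in range(6):
After iteration 1: j = 0, result = '0'
After iteration 2: j = 1, result = '01'
After iteration 3: j = 2, result = '012'
After iteration 4: j = 3, result = '0123'
After iteration 5: j = 4, result = '01234'
After iteration 6: j = 5, result = '012345'
Loop ends.

Final answer: '012345'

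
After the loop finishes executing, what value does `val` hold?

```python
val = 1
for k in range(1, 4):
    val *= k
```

Let's trace through this code step by step.

Initialize: val = 1
Entering loop: for k in range(1, 4):
After iteration 1: k = 1, val = 1
After iteration 2: k = 2, val = 2
After iteration 3: k = 3, val = 6
Loop ends.

Final answer: 6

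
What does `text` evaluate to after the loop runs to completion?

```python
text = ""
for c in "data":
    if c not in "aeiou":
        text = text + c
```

Let's trace through this code step by step.

Initialize: text = ''
Entering loop: for c in "data":
After iteration 1: c = 'd', text = 'd'
After iteration 2: c = 'a', text = 'd'
After iteration 3: c = 't', text = 'dt'
After iteration 4: c = 'a', text = 'dt'
Loop ends.

Final answer: 'dt'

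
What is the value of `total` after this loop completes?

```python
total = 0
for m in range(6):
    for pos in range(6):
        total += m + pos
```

Let's trace through this code step by step.

Initialize: total = 0
Entering loop: for m in range(6):
After iteration 1: m = 0, total = 15
After iteration 2: m = 1, total = 36
After iteration 3: m = 2, total = 63
After iteration 4: m = 3, total = 96
After iteration 5: m = 4, total = 135
After iteration 6: m = 5, total = 180
Loop ends.

Final answer: 180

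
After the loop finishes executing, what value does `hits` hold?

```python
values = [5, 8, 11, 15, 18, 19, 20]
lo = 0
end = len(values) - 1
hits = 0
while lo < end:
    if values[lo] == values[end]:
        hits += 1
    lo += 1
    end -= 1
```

Let's trace through this code step by step.

Initialize: values = [5, 8, 11, 15, 18, 19, 20]
Initialize: lo = 0
Initialize: end = 6
Initialize: hits = 0
Entering loop: while lo < end:
After iteration 1: lo = 1, end = 5, hits = 0
After iteration 2: lo = 2, end = 4, hits = 0
After iteration 3: lo = 3, end = 3, hits = 0
Loop ends.

Final answer: 0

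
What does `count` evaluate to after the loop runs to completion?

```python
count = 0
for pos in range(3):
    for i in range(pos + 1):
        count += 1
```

Let's trace through this code step by step.

Initialize: count = 0
Entering loop: for pos in range(3):
After iteration 1: pos = 0, count = 1, i = 0
After iteration 2: pos = 1, count = 3, i = 1
After iteration 3: pos = 2, count = 6, i = 2
Loop ends.

Final answer: 6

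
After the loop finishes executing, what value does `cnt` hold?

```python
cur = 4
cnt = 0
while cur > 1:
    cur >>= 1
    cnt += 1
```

Let's trace through this code step by step.

Initialize: cur = 4
Initialize: cnt = 0
Entering loop: while cur > 1:
After iteration 1: cur = 2, cnt = 1
After iteration 2: cur = 1, cnt = 2
Loop ends.

Final answer: 2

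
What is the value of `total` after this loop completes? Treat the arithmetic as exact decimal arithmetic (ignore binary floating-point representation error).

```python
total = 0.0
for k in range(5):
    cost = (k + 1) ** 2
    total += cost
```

Let's trace through this code step by step.

Initialize: total = 0.0
Entering loop: for k in range(5):
After iteration 1: k = 0, total = 1.0, cost = 1
After iteration 2: k = 1, total = 5.0, cost = 4
After iteration 3: k = 2, total = 14.0, cost = 9
After iteration 4: k = 3, total = 30.0, cost = 16
After iteration 5: k = 4, total = 55.0, cost = 25
Loop ends.

Final answer: 55.0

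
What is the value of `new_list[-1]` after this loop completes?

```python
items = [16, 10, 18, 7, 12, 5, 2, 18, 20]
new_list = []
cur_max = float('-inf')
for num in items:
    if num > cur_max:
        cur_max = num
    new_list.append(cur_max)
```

Let's trace through this code step by step.

Initialize: items = [16, 10, 18, 7, 12, 5, 2, 18, 20]
Initialize: new_list = []
Initialize: cur_max = -inf
Entering loop: for num in items:
After iteration 1: num = 16, new_list = [16], cur_max = 16
After iteration 2: num = 10, new_list = [16, 16], cur_max = 16
After iteration 3: num = 18, new_list = [16, 16, 18], cur_max = 18
After iteration 4: num = 7, new_list = [16, 16, 18, 18], cur_max = 18
After iteration 5: num = 12, new_list = [16, 16, 18, 18, 18], cur_max = 18
After iteration 6: num = 5, new_list = [16, 16, 18, 18, 18, 18], cur_max = 18
After iteration 7: num = 2, new_list = [16, 16, 18, 18, 18, 18, 18], cur_max = 18
After iteration 8: num = 18, new_list = [16, 16, 18, 18, 18, 18, 18, 18], cur_max = 18
After iteration 9: num = 20, new_list = [16, 16, 18, 18, 18, 18, 18, 18, 20], cur_max = 20
Loop ends.
new_list[-1] = 20

Final answer: 20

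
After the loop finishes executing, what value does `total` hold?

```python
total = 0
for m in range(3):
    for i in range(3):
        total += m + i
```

Let's trace through this code step by step.

Initialize: total = 0
Entering loop: for m in range(3):
After iteration 1: m = 0, total = 3
After iteration 2: m = 1, total = 9
After iteration 3: m = 2, total = 18
Loop ends.

Final answer: 18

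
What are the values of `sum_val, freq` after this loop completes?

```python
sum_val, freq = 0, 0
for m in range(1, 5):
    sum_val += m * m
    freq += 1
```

Let's trace through this code step by step.

Initialize: sum_val = 0
Initialize: freq = 0
Entering loop: for m in range(1, 5):
After iteration 1: m = 1, sum_val = 1, freq = 1
After iteration 2: m = 2, sum_val = 5, freq = 2
After iteration 3: m = 3, sum_val = 14, freq = 3
After iteration 4: m = 4, sum_val = 30, freq = 4
Loop ends.

Final answer: 30, 4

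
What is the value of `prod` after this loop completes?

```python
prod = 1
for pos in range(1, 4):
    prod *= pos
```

Let's trace through this code step by step.

Initialize: prod = 1
Entering loop: for pos in range(1, 4):
After iteration 1: pos = 1, prod = 1
After iteration 2: pos = 2, prod = 2
After iteration 3: pos = 3, prod = 6
Loop ends.

Final answer: 6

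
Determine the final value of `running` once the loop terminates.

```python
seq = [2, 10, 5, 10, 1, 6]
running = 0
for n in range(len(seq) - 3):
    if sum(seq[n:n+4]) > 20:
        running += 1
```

Let's trace through this code step by step.

Initialize: seq = [2, 10, 5, 10, 1, 6]
Initialize: running = 0
Entering loop: for n in range(len(seq) - 3):
After iteration 1: n = 0, running = 1
After iteration 2: n = 1, running = 2
After iteration 3: n = 2, running = 3
Loop ends.

Final answer: 3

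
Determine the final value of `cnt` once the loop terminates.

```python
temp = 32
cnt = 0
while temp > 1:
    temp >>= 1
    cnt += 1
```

Let's trace through this code step by step.

Initialize: temp = 32
Initialize: cnt = 0
Entering loop: while temp > 1:
After iteration 1: temp = 16, cnt = 1
After iteration 2: temp = 8, cnt = 2
After iteration 3: temp = 4, cnt = 3
After iteration 4: temp = 2, cnt = 4
After iteration 5: temp = 1, cnt = 5
Loop ends.

Final answer: 5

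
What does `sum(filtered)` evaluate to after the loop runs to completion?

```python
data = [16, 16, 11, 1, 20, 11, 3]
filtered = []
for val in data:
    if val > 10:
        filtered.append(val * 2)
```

Let's trace through this code step by step.

Initialize: data = [16, 16, 11, 1, 20, 11, 3]
Initialize: filtered = []
Entering loop: for val in data:
After iteration 1: val = 16, filtered = [32]
After iteration 2: val = 16, filtered = [32, 32]
After iteration 3: val = 11, filtered = [32, 32, 22]
After iteration 4: val = 1, filtered = [32, 32, 22]
After iteration 5: val = 20, filtered = [32, 32, 22, 40]
After iteration 6: val = 11, filtered = [32, 32, 22, 40, 22]
After iteration 7: val = 3, filtered = [32, 32, 22, 40, 22]
Loop ends.
sum(filtered) = 148

Final answer: 148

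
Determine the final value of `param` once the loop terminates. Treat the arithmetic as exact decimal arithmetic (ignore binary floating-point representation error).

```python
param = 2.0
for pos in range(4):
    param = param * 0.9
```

Let's trace through this code step by step.

Initialize: param = 2.0
Entering loop: for pos in range(4):
After iteration 1: pos = 0, param = 1.8
After iteration 2: pos = 1, param = 1.62
After iteration 3: pos = 2, param = 1.458
After iteration 4: pos = 3, param = 1.3122
Loop ends.

Final answer: 1.3122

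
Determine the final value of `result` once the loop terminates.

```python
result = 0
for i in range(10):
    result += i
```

Let's trace through this code step by step.

Initialize: result = 0
Entering loop: for i in range(10):
After iteration 1: i = 0, result = 0
After iteration 2: i = 1, result = 1
After iteration 3: i = 2, result = 3
After iteration 4: i = 3, result = 6
After iteration 5: i = 4, result = 10
After iteration 6: i = 5, result = 15
After iteration 7: i = 6, result = 21
After iteration 8: i = 7, result = 28
After iteration 9: i = 8, result = 36
After iteration 10: i = 9, result = 45
Loop ends.

Final answer: 45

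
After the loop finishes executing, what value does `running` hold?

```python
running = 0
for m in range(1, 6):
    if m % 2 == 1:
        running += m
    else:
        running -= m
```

Let's trace through this code step by step.

Initialize: running = 0
Entering loop: for m in range(1, 6):
After iteration 1: m = 1, running = 1
After iteration 2: m = 2, running = -1
After iteration 3: m = 3, running = 2
After iteration 4: m = 4, running = -2
After iteration 5: m = 5, running = 3
Loop ends.

Final answer: 3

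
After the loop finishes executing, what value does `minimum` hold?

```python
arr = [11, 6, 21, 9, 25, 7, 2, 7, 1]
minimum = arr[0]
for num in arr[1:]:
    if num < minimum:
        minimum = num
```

Let's trace through this code step by step.

Initialize: arr = [11, 6, 21, 9, 25, 7, 2, 7, 1]
Initialize: minimum = 11
Entering loop: for num in arr[1:]:
After iteration 1: num = 6, minimum = 6
After iteration 2: num = 21, minimum = 6
After iteration 3: num = 9, minimum = 6
After iteration 4: num = 25, minimum = 6
After iteration 5: num = 7, minimum = 6
After iteration 6: num = 2, minimum = 2
After iteration 7: num = 7, minimum = 2
After iteration 8: num = 1, minimum = 1
Loop ends.

Final answer: 1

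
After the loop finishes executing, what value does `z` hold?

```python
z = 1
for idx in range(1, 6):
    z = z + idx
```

Let's trace through this code step by step.

Initialize: z = 1
Entering loop: for idx in range(1, 6):
After iteration 1: idx = 1, z = 2
After iteration 2: idx = 2, z = 4
After iteration 3: idx = 3, z = 7
After iteration 4: idx = 4, z = 11
After iteration 5: idx = 5, z = 16
Loop ends.

Final answer: 16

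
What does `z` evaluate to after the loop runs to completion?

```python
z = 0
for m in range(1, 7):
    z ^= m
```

Let's trace through this code step by step.

Initialize: z = 0
Entering loop: for m in range(1, 7):
After iteration 1: m = 1, z = 1
After iteration 2: m = 2, z = 3
After iteration 3: m = 3, z = 0
After iteration 4: m = 4, z = 4
After iteration 5: m = 5, z = 1
After iteration 6: m = 6, z = 7
Loop ends.

Final answer: 7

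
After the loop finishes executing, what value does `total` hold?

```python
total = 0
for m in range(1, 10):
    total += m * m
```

Let's trace through this code step by step.

Initialize: total = 0
Entering loop: for m in range(1, 10):
After iteration 1: m = 1, total = 1
After iteration 2: m = 2, total = 5
After iteration 3: m = 3, total = 14
After iteration 4: m = 4, total = 30
After iteration 5: m = 5, total = 55
After iteration 6: m = 6, total = 91
After iteration 7: m = 7, total = 140
After iteration 8: m = 8, total = 204
After iteration 9: m = 9, total = 285
Loop ends.

Final answer: 285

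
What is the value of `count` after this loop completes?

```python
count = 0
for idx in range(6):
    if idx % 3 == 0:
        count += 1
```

Let's trace through this code step by step.

Initialize: count = 0
Entering loop: for idx in range(6):
After iteration 1: idx = 0, count = 1
After iteration 2: idx = 1, count = 1
After iteration 3: idx = 2, count = 1
After iteration 4: idx = 3, count = 2
After iteration 5: idx = 4, count = 2
After iteration 6: idx = 5, count = 2
Loop ends.

Final answer: 2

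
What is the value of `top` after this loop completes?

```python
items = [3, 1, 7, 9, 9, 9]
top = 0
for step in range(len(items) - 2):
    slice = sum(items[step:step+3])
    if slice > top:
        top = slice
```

Let's trace through this code step by step.

Initialize: items = [3, 1, 7, 9, 9, 9]
Initialize: top = 0
Entering loop: for step in range(len(items) - 2):
After iteration 1: step = 0, top = 11, slice = 11
After iteration 2: step = 1, top = 17, slice = 17
After iteration 3: step = 2, top = 25, slice = 25
After iteration 4: step = 3, top = 27, slice = 27
Loop ends.

Final answer: 27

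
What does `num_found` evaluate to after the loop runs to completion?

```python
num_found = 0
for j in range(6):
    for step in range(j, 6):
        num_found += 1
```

Let's trace through this code step by step.

Initialize: num_found = 0
Entering loop: for j in range(6):
After iteration 1: j = 0, num_found = 6
After iteration 2: j = 1, num_found = 11
After iteration 3: j = 2, num_found = 15
After iteration 4: j = 3, num_found = 18
After iteration 5: j = 4, num_found = 20
After iteration 6: j = 5, num_found = 21
Loop ends.

Final answer: 21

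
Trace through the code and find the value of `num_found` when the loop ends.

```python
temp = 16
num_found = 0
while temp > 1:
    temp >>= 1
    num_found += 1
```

Let's trace through this code step by step.

Initialize: temp = 16
Initialize: num_found = 0
Entering loop: while temp > 1:
After iteration 1: temp = 8, num_found = 1
After iteration 2: temp = 4, num_found = 2
After iteration 3: temp = 2, num_found = 3
After iteration 4: temp = 1, num_found = 4
Loop ends.

Final answer: 4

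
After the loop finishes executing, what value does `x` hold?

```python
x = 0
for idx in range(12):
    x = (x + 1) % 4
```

Let's trace through this code step by step.

Initialize: x = 0
Entering loop: for idx in range(12):
After iteration 1: idx = 0, x = 1
After iteration 2: idx = 1, x = 2
After iteration 3: idx = 2, x = 3
After iteration 4: idx = 3, x = 0
After iteration 5: idx = 4, x = 1
After iteration 6: idx = 5, x = 2
After iteration 7: idx = 6, x = 3
After iteration 8: idx = 7, x = 0
After iteration 9: idx = 8, x = 1
After iteration 10: idx = 9, x = 2
After iteration 11: idx = 10, x = 3
After iteration 12: idx = 11, x = 0
Loop ends.

Final answer: 0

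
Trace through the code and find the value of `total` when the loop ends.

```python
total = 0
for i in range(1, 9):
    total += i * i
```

Let's trace through this code step by step.

Initialize: total = 0
Entering loop: for i in range(1, 9):
After iteration 1: i = 1, total = 1
After iteration 2: i = 2, total = 5
After iteration 3: i = 3, total = 14
After iteration 4: i = 4, total = 30
After iteration 5: i = 5, total = 55
After iteration 6: i = 6, total = 91
After iteration 7: i = 7, total = 140
After iteration 8: i = 8, total = 204
Loop ends.

Final answer: 204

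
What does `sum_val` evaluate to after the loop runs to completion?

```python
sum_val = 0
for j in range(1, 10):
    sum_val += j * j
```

Let's trace through this code step by step.

Initialize: sum_val = 0
Entering loop: for j in range(1, 10):
After iteration 1: j = 1, sum_val = 1
After iteration 2: j = 2, sum_val = 5
After iteration 3: j = 3, sum_val = 14
After iteration 4: j = 4, sum_val = 30
After iteration 5: j = 5, sum_val = 55
After iteration 6: j = 6, sum_val = 91
After iteration 7: j = 7, sum_val = 140
After iteration 8: j = 8, sum_val = 204
After iteration 9: j = 9, sum_val = 285
Loop ends.

Final answer: 285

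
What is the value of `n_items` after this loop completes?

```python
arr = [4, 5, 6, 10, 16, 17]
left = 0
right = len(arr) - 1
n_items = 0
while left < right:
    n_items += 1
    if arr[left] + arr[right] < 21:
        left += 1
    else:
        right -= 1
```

Let's trace through this code step by step.

Initialize: arr = [4, 5, 6, 10, 16, 17]
Initialize: left = 0
Initialize: right = 5
Initialize: n_items = 0
Entering loop: while left < right:
After iteration 1: left = 0, right = 4, n_items = 1
After iteration 2: left = 1, right = 4, n_items = 2
After iteration 3: left = 1, right = 3, n_items = 3
After iteration 4: left = 2, right = 3, n_items = 4
After iteration 5: left = 3, right = 3, n_items = 5
Loop ends.

Final answer: 5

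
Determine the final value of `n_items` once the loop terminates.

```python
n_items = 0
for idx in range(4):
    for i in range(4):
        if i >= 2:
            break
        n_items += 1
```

Let's trace through this code step by step.

Initialize: n_items = 0
Entering loop: for idx in range(4):
After iteration 1: idx = 0, n_items = 2
After iteration 2: idx = 1, n_items = 4
After iteration 3: idx = 2, n_items = 6
After iteration 4: idx = 3, n_items = 8
Loop ends.

Final answer: 8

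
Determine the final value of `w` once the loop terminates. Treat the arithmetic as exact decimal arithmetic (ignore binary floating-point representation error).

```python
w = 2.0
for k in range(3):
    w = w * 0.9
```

Let's trace through this code step by step.

Initialize: w = 2.0
Entering loop: for k in range(3):
After iteration 1: k = 0, w = 1.8
After iteration 2: k = 1, w = 1.62
After iteration 3: k = 2, w = 1.458
Loop ends.

Final answer: 1.458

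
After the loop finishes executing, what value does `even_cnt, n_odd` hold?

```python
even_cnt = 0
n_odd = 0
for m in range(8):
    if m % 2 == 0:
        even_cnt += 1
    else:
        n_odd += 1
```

Let's trace through this code step by step.

Initialize: even_cnt = 0
Initialize: n_odd = 0
Entering loop: for m in range(8):
After iteration 1: m = 0, even_cnt = 1, n_odd = 0
After iteration 2: m = 1, even_cnt = 1, n_odd = 1
After iteration 3: m = 2, even_cnt = 2, n_odd = 1
After iteration 4: m = 3, even_cnt = 2, n_odd = 2
After iteration 5: m = 4, even_cnt = 3, n_odd = 2
After iteration 6: m = 5, even_cnt = 3, n_odd = 3
After iteration 7: m = 6, even_cnt = 4, n_odd = 3
After iteration 8: m = 7, even_cnt = 4, n_odd = 4
Loop ends.

Final answer: 4, 4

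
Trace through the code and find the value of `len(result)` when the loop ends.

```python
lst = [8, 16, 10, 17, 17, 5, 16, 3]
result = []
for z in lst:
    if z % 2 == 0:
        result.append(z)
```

Let's trace through this code step by step.

Initialize: lst = [8, 16, 10, 17, 17, 5, 16, 3]
Initialize: result = []
Entering loop: for z in lst:
After iteration 1: z = 8, result = [8]
After iteration 2: z = 16, result = [8, 16]
After iteration 3: z = 10, result = [8, 16, 10]
After iteration 4: z = 17, result = [8, 16, 10]
After iteration 5: z = 17, result = [8, 16, 10]
After iteration 6: z = 5, result = [8, 16, 10]
After iteration 7: z = 16, result = [8, 16, 10, 16]
After iteration 8: z = 3, result = [8, 16, 10, 16]
Loop ends.
len(result) = 4

Final answer: 4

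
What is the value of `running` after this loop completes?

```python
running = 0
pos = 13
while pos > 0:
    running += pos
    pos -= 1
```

Let's trace through this code step by step.

Initialize: running = 0
Initialize: pos = 13
Entering loop: while pos > 0:
After iteration 1: running = 13, pos = 12
After iteration 2: running = 25, pos = 11
After iteration 3: running = 36, pos = 10
After iteration 4: running = 46, pos = 9
After iteration 5: running = 55, pos = 8
After iteration 6: running = 63, pos = 7
After iteration 7: running = 70, pos = 6
After iteration 8: running = 76, pos = 5
After iteration 9: running = 81, pos = 4
After iteration 10: running = 85, pos = 3
After iteration 11: running = 88, pos = 2
After iteration 12: running = 90, pos = 1
After iteration 13: running = 91, pos = 0
Loop ends.

Final answer: 91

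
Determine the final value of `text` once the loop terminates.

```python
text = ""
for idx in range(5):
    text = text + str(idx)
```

Let's trace through this code step by step.

Initialize: text = ''
Entering loop: for idx in range(5):
After iteration 1: idx = 0, text = '0'
After iteration 2: idx = 1, text = '01'
After iteration 3: idx = 2, text = '012'
After iteration 4: idx = 3, text = '0123'
After iteration 5: idx = 4, text = '01234'
Loop ends.

Final answer: '01234'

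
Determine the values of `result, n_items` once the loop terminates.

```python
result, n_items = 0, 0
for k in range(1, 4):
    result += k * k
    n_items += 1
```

Let's trace through this code step by step.

Initialize: result = 0
Initialize: n_items = 0
Entering loop: for k in range(1, 4):
After iteration 1: k = 1, result = 1, n_items = 1
After iteration 2: k = 2, result = 5, n_items = 2
After iteration 3: k = 3, result = 14, n_items = 3
Loop ends.

Final answer: 14, 3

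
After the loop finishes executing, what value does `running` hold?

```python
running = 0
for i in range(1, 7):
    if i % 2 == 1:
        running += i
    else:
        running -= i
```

Let's trace through this code step by step.

Initialize: running = 0
Entering loop: for i in range(1, 7):
After iteration 1: i = 1, running = 1
After iteration 2: i = 2, running = -1
After iteration 3: i = 3, running = 2
After iteration 4: i = 4, running = -2
After iteration 5: i = 5, running = 3
After iteration 6: i = 6, running = -3
Loop ends.

Final answer: -3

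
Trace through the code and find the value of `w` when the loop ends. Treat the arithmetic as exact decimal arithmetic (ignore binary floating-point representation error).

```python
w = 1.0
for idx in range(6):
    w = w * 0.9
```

Let's trace through this code step by step.

Initialize: w = 1.0
Entering loop: for idx in range(6):
After iteration 1: idx = 0, w = 0.9
After iteration 2: idx = 1, w = 0.81
After iteration 3: idx = 2, w = 0.729
After iteration 4: idx = 3, w = 0.6561
After iteration 5: idx = 4, w = 0.59049
After iteration 6: idx = 5, w = 0.531441
Loop ends.

Final answer: 0.531441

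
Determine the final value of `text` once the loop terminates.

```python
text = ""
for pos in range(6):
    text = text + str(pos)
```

Let's trace through this code step by step.

Initialize: text = ''
Entering loop: for pos in range(6):
After iteration 1: pos = 0, text = '0'
After iteration 2: pos = 1, text = '01'
After iteration 3: pos = 2, text = '012'
After iteration 4: pos = 3, text = '0123'
After iteration 5: pos = 4, text = '01234'
After iteration 6: pos = 5, text = '012345'
Loop ends.

Final answer: '012345'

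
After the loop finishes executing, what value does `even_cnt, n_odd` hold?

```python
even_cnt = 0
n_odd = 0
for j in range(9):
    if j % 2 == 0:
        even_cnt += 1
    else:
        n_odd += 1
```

Let's trace through this code step by step.

Initialize: even_cnt = 0
Initialize: n_odd = 0
Entering loop: for j in range(9):
After iteration 1: j = 0, even_cnt = 1, n_odd = 0
After iteration 2: j = 1, even_cnt = 1, n_odd = 1
After iteration 3: j = 2, even_cnt = 2, n_odd = 1
After iteration 4: j = 3, even_cnt = 2, n_odd = 2
After iteration 5: j = 4, even_cnt = 3, n_odd = 2
After iteration 6: j = 5, even_cnt = 3, n_odd = 3
After iteration 7: j = 6, even_cnt = 4, n_odd = 3
After iteration 8: j = 7, even_cnt = 4, n_odd = 4
After iteration 9: j = 8, even_cnt = 5, n_odd = 4
Loop ends.

Final answer: 5, 4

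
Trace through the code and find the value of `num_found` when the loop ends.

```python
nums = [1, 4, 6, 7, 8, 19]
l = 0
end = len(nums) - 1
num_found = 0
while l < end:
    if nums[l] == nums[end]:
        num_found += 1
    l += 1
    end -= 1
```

Let's trace through this code step by step.

Initialize: nums = [1, 4, 6, 7, 8, 19]
Initialize: l = 0
Initialize: end = 5
Initialize: num_found = 0
Entering loop: while l < end:
After iteration 1: l = 1, end = 4, num_found = 0
After iteration 2: l = 2, end = 3, num_found = 0
After iteration 3: l = 3, end = 2, num_found = 0
Loop ends.

Final answer: 0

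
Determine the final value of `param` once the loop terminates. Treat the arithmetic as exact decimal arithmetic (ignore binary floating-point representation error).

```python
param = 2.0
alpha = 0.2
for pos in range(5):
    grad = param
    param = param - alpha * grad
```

Let's trace through this code step by step.

Initialize: param = 2.0
Initialize: alpha = 0.2
Entering loop: for pos in range(5):
After iteration 1: pos = 0, param = 1.6, grad = 2.0
After iteration 2: pos = 1, param = 1.28, grad = 1.6
After iteration 3: pos = 2, param = 1.024, grad = 1.28
After iteration 4: pos = 3, param = 0.8192, grad = 1.024
After iteration 5: pos = 4, param = 0.65536, grad = 0.8192
Loop ends.

Final answer: 0.65536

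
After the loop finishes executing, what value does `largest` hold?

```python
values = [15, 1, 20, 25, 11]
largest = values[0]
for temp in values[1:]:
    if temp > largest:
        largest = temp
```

Let's trace through this code step by step.

Initialize: values = [15, 1, 20, 25, 11]
Initialize: largest = 15
Entering loop: for temp in values[1:]:
After iteration 1: temp = 1, largest = 15
After iteration 2: temp = 20, largest = 20
After iteration 3: temp = 25, largest = 25
After iteration 4: temp = 11, largest = 25
Loop ends.

Final answer: 25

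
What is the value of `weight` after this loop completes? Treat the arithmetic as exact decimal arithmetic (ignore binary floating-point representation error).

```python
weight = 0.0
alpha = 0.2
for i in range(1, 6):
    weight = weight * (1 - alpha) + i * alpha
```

Let's trace through this code step by step.

Initialize: weight = 0.0
Initialize: alpha = 0.2
Entering loop: for i in range(1, 6):
After iteration 1: i = 1, weight = 0.2
After iteration 2: i = 2, weight = 0.56
After iteration 3: i = 3, weight = 1.048
After iteration 4: i = 4, weight = 1.6384
After iteration 5: i = 5, weight = 2.31072
Loop ends.

Final answer: 2.31072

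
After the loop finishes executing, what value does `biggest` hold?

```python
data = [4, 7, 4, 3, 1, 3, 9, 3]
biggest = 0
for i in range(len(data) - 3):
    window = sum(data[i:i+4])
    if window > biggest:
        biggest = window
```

Let's trace through this code step by step.

Initialize: data = [4, 7, 4, 3, 1, 3, 9, 3]
Initialize: biggest = 0
Entering loop: for i in range(len(data) - 3):
After iteration 1: i = 0, biggest = 18, window = 18
After iteration 2: i = 1, biggest = 18, window = 15
After iteration 3: i = 2, biggest = 18, window = 11
After iteration 4: i = 3, biggest = 18, window = 16
After iteration 5: i = 4, biggest = 18, window = 16
Loop ends.

Final answer: 18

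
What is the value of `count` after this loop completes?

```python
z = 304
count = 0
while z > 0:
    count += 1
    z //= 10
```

Let's trace through this code step by step.

Initialize: z = 304
Initialize: count = 0
Entering loop: while z > 0:
After iteration 1: z = 30, count = 1
After iteration 2: z = 3, count = 2
After iteration 3: z = 0, count = 3
Loop ends.

Final answer: 3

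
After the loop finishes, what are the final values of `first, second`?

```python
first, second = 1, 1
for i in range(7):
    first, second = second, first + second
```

Let's trace through this code step by step.

Initialize: first = 1
Initialize: second = 1
Entering loop: for i in range(7):
After iteration 1: i = 0, first = 1, second = 2
After iteration 2: i = 1, first = 2, second = 3
After iteration 3: i = 2, first = 3, second = 5
After iteration 4: i = 3, first = 5, second = 8
After iteration 5: i = 4, first = 8, second = 13
After iteration 6: i = 5, first = 13, second = 21
After iteration 7: i = 6, first = 21, second = 34
Loop ends.

Final answer: 21, 34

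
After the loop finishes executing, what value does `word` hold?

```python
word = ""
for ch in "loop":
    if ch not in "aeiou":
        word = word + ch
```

Let's trace through this code step by step.

Initialize: word = ''
Entering loop: for ch in "loop":
After iteration 1: ch = 'l', word = 'l'
After iteration 2: ch = 'o', word = 'l'
After iteration 3: ch = 'o', word = 'l'
After iteration 4: ch = 'p', word = 'lp'
Loop ends.

Final answer: 'lp'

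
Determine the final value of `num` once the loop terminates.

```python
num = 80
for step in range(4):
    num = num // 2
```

Let's trace through this code step by step.

Initialize: num = 80
Entering loop: for step in range(4):
After iteration 1: step = 0, num = 40
After iteration 2: step = 1, num = 20
After iteration 3: step = 2, num = 10
After iteration 4: step = 3, num = 5
Loop ends.

Final answer: 5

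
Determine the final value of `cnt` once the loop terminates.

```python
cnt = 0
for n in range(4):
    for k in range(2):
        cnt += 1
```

Let's trace through this code step by step.

Initialize: cnt = 0
Entering loop: for n in range(4):
After iteration 1: n = 0, cnt = 2
After iteration 2: n = 1, cnt = 4
After iteration 3: n = 2, cnt = 6
After iteration 4: n = 3, cnt = 8
Loop ends.

Final answer: 8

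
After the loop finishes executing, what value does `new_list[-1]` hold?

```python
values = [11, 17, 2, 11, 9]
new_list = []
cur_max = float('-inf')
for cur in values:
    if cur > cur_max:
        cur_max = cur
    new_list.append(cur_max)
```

Let's trace through this code step by step.

Initialize: values = [11, 17, 2, 11, 9]
Initialize: new_list = []
Initialize: cur_max = -inf
Entering loop: for cur in values:
After iteration 1: cur = 11, new_list = [11], cur_max = 11
After iteration 2: cur = 17, new_list = [11, 17], cur_max = 17
After iteration 3: cur = 2, new_list = [11, 17, 17], cur_max = 17
After iteration 4: cur = 11, new_list = [11, 17, 17, 17], cur_max = 17
After iteration 5: cur = 9, new_list = [11, 17, 17, 17, 17], cur_max = 17
Loop ends.
new_list[-1] = 17

Final answer: 17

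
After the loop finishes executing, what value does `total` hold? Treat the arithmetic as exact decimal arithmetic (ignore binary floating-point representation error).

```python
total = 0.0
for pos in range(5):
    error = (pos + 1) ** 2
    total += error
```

Let's trace through this code step by step.

Initialize: total = 0.0
Entering loop: for pos in range(5):
After iteration 1: pos = 0, total = 1.0, error = 1
After iteration 2: pos = 1, total = 5.0, error = 4
After iteration 3: pos = 2, total = 14.0, error = 9
After iteration 4: pos = 3, total = 30.0, error = 16
After iteration 5: pos = 4, total = 55.0, error = 25
Loop ends.

Final answer: 55.0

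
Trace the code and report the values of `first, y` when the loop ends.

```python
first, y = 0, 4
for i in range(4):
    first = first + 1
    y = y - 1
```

Let's trace through this code step by step.

Initialize: first = 0
Initialize: y = 4
Entering loop: for i in range(4):
After iteration 1: i = 0, first = 1, y = 3
After iteration 2: i = 1, first = 2, y = 2
After iteration 3: i = 2, first = 3, y = 1
After iteration 4: i = 3, first = 4, y = 0
Loop ends.

Final answer: 4, 0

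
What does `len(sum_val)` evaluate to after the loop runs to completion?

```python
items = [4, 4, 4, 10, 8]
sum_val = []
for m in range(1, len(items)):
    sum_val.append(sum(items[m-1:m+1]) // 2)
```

Let's trace through this code step by step.

Initialize: items = [4, 4, 4, 10, 8]
Initialize: sum_val = []
Entering loop: for m in range(1, len(items)):
After iteration 1: m = 1, sum_val = [4]
After iteration 2: m = 2, sum_val = [4, 4]
After iteration 3: m = 3, sum_val = [4, 4, 7]
After iteration 4: m = 4, sum_val = [4, 4, 7, 9]
Loop ends.
len(sum_val) = 4

Final answer: 4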